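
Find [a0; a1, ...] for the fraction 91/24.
[3; 1, 3, 1, 4]

Euclidean algorithm steps:
91 = 3 × 24 + 19
24 = 1 × 19 + 5
19 = 3 × 5 + 4
5 = 1 × 4 + 1
4 = 4 × 1 + 0
Continued fraction: [3; 1, 3, 1, 4]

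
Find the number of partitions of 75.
8118264

p(n) counts ways to write n as a sum of positive integers (order ignored).
Euler's pentagonal recurrence: p(k) = p(k-1) + p(k-2) - p(k-5) - p(k-7) + p(k-12) + p(k-15) - ... (offsets j(3j∓1)/2, signs ++--, p(0)=1, p(<0)=0).
DP table for k = 0..74: p(0)=1, p(1)=1, p(2)=2, p(3)=3, p(4)=5, p(5)=7, p(6)=11, p(7)=15, p(8)=22, p(9)=30, p(10)=42, p(11)=56, p(12)=77, p(13)=101, p(14)=135, p(15)=176, p(16)=231, p(17)=297, p(18)=385, p(19)=490, p(20)=627, p(21)=792, p(22)=1002, p(23)=1255, p(24)=1575, p(25)=1958, p(26)=2436, p(27)=3010, p(28)=3718, p(29)=4565, p(30)=5604, p(31)=6842, p(32)=8349, p(33)=10143, p(34)=12310, p(35)=14883, p(36)=17977, p(37)=21637, p(38)=26015, p(39)=31185, p(40)=37338, p(41)=44583, p(42)=53174, p(43)=63261, p(44)=75175, p(45)=89134, p(46)=105558, p(47)=124754, p(48)=147273, p(49)=173525, p(50)=204226, p(51)=239943, p(52)=281589, p(53)=329931, p(54)=386155, p(55)=451276, p(56)=526823, p(57)=614154, p(58)=715220, p(59)=831820, p(60)=966467, p(61)=1121505, p(62)=1300156, p(63)=1505499, p(64)=1741630, p(65)=2012558, p(66)=2323520, p(67)=2679689, p(68)=3087735, p(69)=3554345, p(70)=4087968, p(71)=4697205, p(72)=5392783, p(73)=6185689, p(74)=7089500.
Final step: p(75) = p(74) + p(73) - p(70) - p(68) + p(63) + p(60) - p(53) - p(49) + p(40) + p(35) - p(24) - p(18) + p(5)
= 7089500 + 6185689 - 4087968 - 3087735 + 1505499 + 966467 - 329931 - 173525 + 37338 + 14883 - 1575 - 385 + 7
= 8118264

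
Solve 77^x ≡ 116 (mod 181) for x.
10

Baby-step giant-step with step n = ⌈√181⌉ = 14.
Baby steps 77^j mod 181 (j:value) for j=0..13: 0:1, 1:77, 2:137, 3:51, 4:126, 5:109, 6:67, 7:91, 8:129, 9:159, 10:116, 11:63, 12:145, 13:124.
h = 116 is already in the table at j=10, so x = 10.
Check: 77^10 ≡ 116 (mod 181).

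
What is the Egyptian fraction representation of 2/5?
1/3 + 1/15

Greedy algorithm:
2/5: ceiling(5/2) = 3, use 1/3
1/15: ceiling(15/1) = 15, use 1/15
Result: 2/5 = 1/3 + 1/15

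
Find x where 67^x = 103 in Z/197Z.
125

Baby-step giant-step with step n = ⌈√197⌉ = 15.
Baby steps 67^j mod 197 (j:value) for j=0..14: 0:1, 1:67, 2:155, 3:141, 4:188, 5:185, 6:181, 7:110, 8:81, 9:108, 10:144, 11:192, 12:59, 13:13, 14:83.
Giant-step multiplier: 67^(-15) ≡ 67^(196-15) = 67^181 ≡ 162 (mod 197).
Giant steps γ_i = 103·162^i mod 197: γ_0=103, γ_1=138, γ_2=95, γ_3=24, γ_4=145, γ_5=47, γ_6=128, γ_7=51, γ_8=185 (in table at j=5).
x = i·n + j = 8·15 + 5 = 125.
Check: 67^125 ≡ 103 (mod 197).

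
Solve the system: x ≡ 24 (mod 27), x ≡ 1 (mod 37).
186

Using Chinese Remainder Theorem:
M = 27 × 37 = 999
M1 = 37, M2 = 27
y1 = 37^(-1) mod 27 = 19
y2 = 27^(-1) mod 37 = 11
x = (24×37×19 + 1×27×11) mod 999 = 186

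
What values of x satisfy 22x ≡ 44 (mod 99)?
x ≡ 2 (mod 9)

gcd(22, 99) = 11, which divides 44, so solutions exist.
Divide through by 11: 2x ≡ 4 (mod 9).
Find 2^(-1) mod 9 by the extended Euclidean algorithm:
9 = 4 × 2 + 1  ⟹  1 = (1)·9 + (-4)·2
So (-4)·2 ≡ 1 (mod 9), i.e. 2^(-1) ≡ -4 ≡ 5 (mod 9).
x ≡ 5 × 4 = 20 ≡ 2 (mod 9).
Check: 22 × 2 = 44 ≡ 44 (mod 99).
x ≡ 2 (mod 9), giving 11 solutions mod 99.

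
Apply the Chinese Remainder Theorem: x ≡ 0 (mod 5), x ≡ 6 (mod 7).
20

Using Chinese Remainder Theorem:
M = 5 × 7 = 35
M1 = 7, M2 = 5
y1 = 7^(-1) mod 5 = 3
y2 = 5^(-1) mod 7 = 3
x = (0×7×3 + 6×5×3) mod 35 = 20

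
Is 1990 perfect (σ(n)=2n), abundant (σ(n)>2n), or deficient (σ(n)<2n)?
deficient

Proper divisors of 1990: sum = 1 + 2 + 5 + 10 + 199 + 398 + 995 = 1610
Since 1610 < 1990, 1990 is deficient.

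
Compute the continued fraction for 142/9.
[15; 1, 3, 2]

Euclidean algorithm steps:
142 = 15 × 9 + 7
9 = 1 × 7 + 2
7 = 3 × 2 + 1
2 = 2 × 1 + 0
Continued fraction: [15; 1, 3, 2]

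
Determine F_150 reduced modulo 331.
209

Matrix identity: Q^n = [[F_(n+1), F_n], [F_n, F_(n-1)]] with Q = [[1,1],[1,0]].
n = 150 = 10010110₂. Square-and-multiply, entries mod 331:
Q^1 = [[1,1],[1,0]]
Q^2 = (Q^1)² = [[2,1],[1,1]]
Q^4 = (Q^2)² = [[5,3],[3,2]]
Q^9 = (Q^4)²·Q = [[55,34],[34,21]]
Q^18 = (Q^9)² = [[209,267],[267,273]]
Q^37 = (Q^18)²·Q = [[48,113],[113,266]]
Q^75 = (Q^37)²·Q = [[243,178],[178,65]]
Q^150 = (Q^75)² = [[39,209],[209,161]]
F_150 mod 331 = Q^150[0][1] = 209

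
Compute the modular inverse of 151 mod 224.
135

gcd(151, 224) = 1, so the inverse exists.
Extended Euclidean algorithm on (224, 151):
224 = 1 × 151 + 73  ⟹  73 = (1)·224 + (-1)·151
151 = 2 × 73 + 5  ⟹  5 = (-2)·224 + (3)·151
73 = 14 × 5 + 3  ⟹  3 = (29)·224 + (-43)·151
5 = 1 × 3 + 2  ⟹  2 = (-31)·224 + (46)·151
3 = 1 × 2 + 1  ⟹  1 = (60)·224 + (-89)·151
So (-89)·151 ≡ 1 (mod 224), i.e. 151^(-1) ≡ -89 ≡ 135 (mod 224).
Check: 151 × 135 = 20385 ≡ 1 (mod 224)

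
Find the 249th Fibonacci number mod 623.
76

Matrix identity: Q^n = [[F_(n+1), F_n], [F_n, F_(n-1)]] with Q = [[1,1],[1,0]].
n = 249 = 11111001₂. Square-and-multiply, entries mod 623:
Q^1 = [[1,1],[1,0]]
Q^3 = (Q^1)²·Q = [[3,2],[2,1]]
Q^7 = (Q^3)²·Q = [[21,13],[13,8]]
Q^15 = (Q^7)²·Q = [[364,610],[610,377]]
Q^31 = (Q^15)²·Q = [[301,589],[589,335]]
Q^62 = (Q^31)² = [[176,181],[181,618]]
Q^124 = (Q^62)² = [[191,424],[424,390]]
Q^249 = (Q^124)²·Q = [[335,76],[76,259]]
F_249 mod 623 = Q^249[0][1] = 76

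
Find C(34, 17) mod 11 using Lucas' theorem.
0

Using Lucas' theorem:
Write n=34 and k=17 in base 11:
n in base 11: [3, 1]
k in base 11: [1, 6]
C(34,17) mod 11 = ∏ C(n_i, k_i) mod 11
Digit binomials (mod 11): C(3,1) = 3; C(1,6) = 0 (k_i > n_i)
Product: 3 × 0 = 0 ≡ 0 (mod 11)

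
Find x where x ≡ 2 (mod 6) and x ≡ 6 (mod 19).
44

Using Chinese Remainder Theorem:
M = 6 × 19 = 114
M1 = 19, M2 = 6
y1 = 19^(-1) mod 6 = 1
y2 = 6^(-1) mod 19 = 16
x = (2×19×1 + 6×6×16) mod 114 = 44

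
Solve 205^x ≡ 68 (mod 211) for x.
69

Baby-step giant-step with step n = ⌈√211⌉ = 15.
Baby steps 205^j mod 211 (j:value) for j=0..14: 0:1, 1:205, 2:36, 3:206, 4:30, 5:31, 6:25, 7:61, 8:56, 9:86, 10:117, 11:142, 12:203, 13:48, 14:134.
Giant-step multiplier: 205^(-15) ≡ 205^(210-15) = 205^195 ≡ 153 (mod 211).
Giant steps γ_i = 68·153^i mod 211: γ_0=68, γ_1=65, γ_2=28, γ_3=64, γ_4=86 (in table at j=9).
x = i·n + j = 4·15 + 9 = 69.
Check: 205^69 ≡ 68 (mod 211).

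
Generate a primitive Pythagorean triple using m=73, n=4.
(5313, 584, 5345)

Euclid's formula: a = m² - n², b = 2mn, c = m² + n²
m = 73, n = 4
a = 73² - 4² = 5329 - 16 = 5313
b = 2 × 73 × 4 = 584
c = 73² + 4² = 5329 + 16 = 5345
Verification: 5313² + 584² = 28227969 + 341056 = 28569025 = 5345² ✓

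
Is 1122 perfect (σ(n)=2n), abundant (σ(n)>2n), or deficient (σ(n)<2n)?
abundant

Proper divisors of 1122: sum = 1 + 2 + 3 + 6 + 11 + 17 + 22 + 33 + 34 + 51 + 66 + 102 + 187 + 374 + 561 = 1470
Since 1470 > 1122, 1122 is abundant.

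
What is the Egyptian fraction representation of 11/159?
1/15 + 1/398 + 1/316410

Greedy algorithm:
11/159: ceiling(159/11) = 15, use 1/15
2/795: ceiling(795/2) = 398, use 1/398
1/316410: ceiling(316410/1) = 316410, use 1/316410
Result: 11/159 = 1/15 + 1/398 + 1/316410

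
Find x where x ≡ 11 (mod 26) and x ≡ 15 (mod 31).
635

Using Chinese Remainder Theorem:
M = 26 × 31 = 806
M1 = 31, M2 = 26
y1 = 31^(-1) mod 26 = 21
y2 = 26^(-1) mod 31 = 6
x = (11×31×21 + 15×26×6) mod 806 = 635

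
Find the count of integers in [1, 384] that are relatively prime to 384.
128

384 = 2^7 × 3
φ(n) = n × ∏(1 - 1/p) for each prime p dividing n
φ(384) = 384 × (1 - 1/2) × (1 - 1/3) = 128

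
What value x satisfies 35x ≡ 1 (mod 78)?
29

gcd(35, 78) = 1, so the inverse exists.
Extended Euclidean algorithm on (78, 35):
78 = 2 × 35 + 8  ⟹  8 = (1)·78 + (-2)·35
35 = 4 × 8 + 3  ⟹  3 = (-4)·78 + (9)·35
8 = 2 × 3 + 2  ⟹  2 = (9)·78 + (-20)·35
3 = 1 × 2 + 1  ⟹  1 = (-13)·78 + (29)·35
So (29)·35 ≡ 1 (mod 78), i.e. 35^(-1) ≡ 29 (mod 78).
Check: 35 × 29 = 1015 ≡ 1 (mod 78)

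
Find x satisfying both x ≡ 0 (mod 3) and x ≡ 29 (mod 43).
72

Using Chinese Remainder Theorem:
M = 3 × 43 = 129
M1 = 43, M2 = 3
y1 = 43^(-1) mod 3 = 1
y2 = 3^(-1) mod 43 = 29
x = (0×43×1 + 29×3×29) mod 129 = 72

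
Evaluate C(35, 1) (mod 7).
0

Using Lucas' theorem:
Write n=35 and k=1 in base 7:
n in base 7: [5, 0]
k in base 7: [0, 1]
C(35,1) mod 7 = ∏ C(n_i, k_i) mod 7
Digit binomials (mod 7): C(5,0) = 1; C(0,1) = 0 (k_i > n_i)
Product: 1 × 0 = 0 ≡ 0 (mod 7)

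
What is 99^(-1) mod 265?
174

gcd(99, 265) = 1, so the inverse exists.
Extended Euclidean algorithm on (265, 99):
265 = 2 × 99 + 67  ⟹  67 = (1)·265 + (-2)·99
99 = 1 × 67 + 32  ⟹  32 = (-1)·265 + (3)·99
67 = 2 × 32 + 3  ⟹  3 = (3)·265 + (-8)·99
32 = 10 × 3 + 2  ⟹  2 = (-31)·265 + (83)·99
3 = 1 × 2 + 1  ⟹  1 = (34)·265 + (-91)·99
So (-91)·99 ≡ 1 (mod 265), i.e. 99^(-1) ≡ -91 ≡ 174 (mod 265).
Check: 99 × 174 = 17226 ≡ 1 (mod 265)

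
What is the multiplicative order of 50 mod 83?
82

83 is prime, so ord(50) divides φ(83) = 82.
Divisors of 82: 1, 2, 41, 82.
Repeated squaring: 50^1 ≡ 50, 50^2 ≡ 10, 50^4 ≡ 17, 50^8 ≡ 40, 50^16 ≡ 23, 50^32 ≡ 31, 50^64 ≡ 48 (mod 83).
Test 50^d mod 83 for each divisor d in increasing order:
50^1 ≡ 50
50^2 ≡ 10
50^41 = 50^32·50^8·50^1 ≡ 82
50^82 = 50^64·50^16·50^2 ≡ 1  ← first divisor giving 1
The order is 82.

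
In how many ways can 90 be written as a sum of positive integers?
56634173

p(n) counts ways to write n as a sum of positive integers (order ignored).
Euler's pentagonal recurrence: p(k) = p(k-1) + p(k-2) - p(k-5) - p(k-7) + p(k-12) + p(k-15) - ... (offsets j(3j∓1)/2, signs ++--, p(0)=1, p(<0)=0).
DP table for k = 0..89: p(0)=1, p(1)=1, p(2)=2, p(3)=3, p(4)=5, p(5)=7, p(6)=11, p(7)=15, p(8)=22, p(9)=30, p(10)=42, p(11)=56, p(12)=77, p(13)=101, p(14)=135, p(15)=176, p(16)=231, p(17)=297, p(18)=385, p(19)=490, p(20)=627, p(21)=792, p(22)=1002, p(23)=1255, p(24)=1575, p(25)=1958, p(26)=2436, p(27)=3010, p(28)=3718, p(29)=4565, p(30)=5604, p(31)=6842, p(32)=8349, p(33)=10143, p(34)=12310, p(35)=14883, p(36)=17977, p(37)=21637, p(38)=26015, p(39)=31185, p(40)=37338, p(41)=44583, p(42)=53174, p(43)=63261, p(44)=75175, p(45)=89134, p(46)=105558, p(47)=124754, p(48)=147273, p(49)=173525, p(50)=204226, p(51)=239943, p(52)=281589, p(53)=329931, p(54)=386155, p(55)=451276, p(56)=526823, p(57)=614154, p(58)=715220, p(59)=831820, p(60)=966467, p(61)=1121505, p(62)=1300156, p(63)=1505499, p(64)=1741630, p(65)=2012558, p(66)=2323520, p(67)=2679689, p(68)=3087735, p(69)=3554345, p(70)=4087968, p(71)=4697205, p(72)=5392783, p(73)=6185689, p(74)=7089500, p(75)=8118264, p(76)=9289091, p(77)=10619863, p(78)=12132164, p(79)=13848650, p(80)=15796476, p(81)=18004327, p(82)=20506255, p(83)=23338469, p(84)=26543660, p(85)=30167357, p(86)=34262962, p(87)=38887673, p(88)=44108109, p(89)=49995925.
Final step: p(90) = p(89) + p(88) - p(85) - p(83) + p(78) + p(75) - p(68) - p(64) + p(55) + p(50) - p(39) - p(33) + p(20) + p(13)
= 49995925 + 44108109 - 30167357 - 23338469 + 12132164 + 8118264 - 3087735 - 1741630 + 451276 + 204226 - 31185 - 10143 + 627 + 101
= 56634173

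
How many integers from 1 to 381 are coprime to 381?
252

381 = 3 × 127
φ(n) = n × ∏(1 - 1/p) for each prime p dividing n
φ(381) = 381 × (1 - 1/3) × (1 - 1/127) = 252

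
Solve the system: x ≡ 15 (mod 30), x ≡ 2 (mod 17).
495

Using Chinese Remainder Theorem:
M = 30 × 17 = 510
M1 = 17, M2 = 30
y1 = 17^(-1) mod 30 = 23
y2 = 30^(-1) mod 17 = 4
x = (15×17×23 + 2×30×4) mod 510 = 495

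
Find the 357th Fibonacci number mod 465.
2

Matrix identity: Q^n = [[F_(n+1), F_n], [F_n, F_(n-1)]] with Q = [[1,1],[1,0]].
n = 357 = 101100101₂. Square-and-multiply, entries mod 465:
Q^1 = [[1,1],[1,0]]
Q^2 = (Q^1)² = [[2,1],[1,1]]
Q^5 = (Q^2)²·Q = [[8,5],[5,3]]
Q^11 = (Q^5)²·Q = [[144,89],[89,55]]
Q^22 = (Q^11)² = [[292,41],[41,251]]
Q^44 = (Q^22)² = [[455,408],[408,47]]
Q^89 = (Q^44)²·Q = [[310,94],[94,216]]
Q^178 = (Q^89)² = [[311,154],[154,157]]
Q^357 = (Q^178)²·Q = [[464,2],[2,462]]
F_357 mod 465 = Q^357[0][1] = 2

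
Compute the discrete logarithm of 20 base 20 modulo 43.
1

Baby-step giant-step with step n = ⌈√43⌉ = 7.
Baby steps 20^j mod 43 (j:value) for j=0..6: 0:1, 1:20, 2:13, 3:2, 4:40, 5:26, 6:4.
h = 20 is already in the table at j=1, so x = 1.
Check: 20^1 ≡ 20 (mod 43).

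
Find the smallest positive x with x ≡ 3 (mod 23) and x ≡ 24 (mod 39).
141

Using Chinese Remainder Theorem:
M = 23 × 39 = 897
M1 = 39, M2 = 23
y1 = 39^(-1) mod 23 = 13
y2 = 23^(-1) mod 39 = 17
x = (3×39×13 + 24×23×17) mod 897 = 141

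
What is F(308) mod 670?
541

Matrix identity: Q^n = [[F_(n+1), F_n], [F_n, F_(n-1)]] with Q = [[1,1],[1,0]].
n = 308 = 100110100₂. Square-and-multiply, entries mod 670:
Q^1 = [[1,1],[1,0]]
Q^2 = (Q^1)² = [[2,1],[1,1]]
Q^4 = (Q^2)² = [[5,3],[3,2]]
Q^9 = (Q^4)²·Q = [[55,34],[34,21]]
Q^19 = (Q^9)²·Q = [[65,161],[161,574]]
Q^38 = (Q^19)² = [[666,369],[369,297]]
Q^77 = (Q^38)²·Q = [[414,167],[167,247]]
Q^154 = (Q^77)² = [[295,507],[507,458]]
Q^308 = (Q^154)² = [[364,541],[541,493]]
F_308 mod 670 = Q^308[0][1] = 541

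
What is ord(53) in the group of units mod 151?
50

151 is prime, so ord(53) divides φ(151) = 150.
Divisors of 150: 1, 2, 3, 5, 6, 10, 15, 25, 30, 50, 75, 150.
Repeated squaring: 53^1 ≡ 53, 53^2 ≡ 91, 53^4 ≡ 127, 53^8 ≡ 123, 53^16 ≡ 29, 53^32 ≡ 86, 53^64 ≡ 148, 53^128 ≡ 9 (mod 151).
Test 53^d mod 151 for each divisor d in increasing order:
53^1 ≡ 53
53^2 ≡ 91
53^3 = 53^2·53^1 ≡ 142
53^5 = 53^4·53^1 ≡ 87
53^6 = 53^4·53^2 ≡ 81
53^10 = 53^8·53^2 ≡ 19
53^15 = 53^8·53^4·53^2·53^1 ≡ 143
53^25 = 53^16·53^8·53^1 ≡ 150
53^30 = 53^16·53^8·53^4·53^2 ≡ 64
53^50 = 53^32·53^16·53^2 ≡ 1  ← first divisor giving 1
The order is 50.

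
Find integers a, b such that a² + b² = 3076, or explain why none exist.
24² + 50² (a=24, b=50)

Factorization: 3076 = 2^2 × 769
By Fermat: n is sum of two squares iff every prime p ≡ 3 (mod 4) appears to even power.
All primes ≡ 3 (mod 4) appear to even power.
Search a = 0, 1, 2, … for 3076 - a² a perfect square: first hit at a = 24: 3076 - 576 = 2500 = 50².
3076 = 24² + 50² = 576 + 2500 ✓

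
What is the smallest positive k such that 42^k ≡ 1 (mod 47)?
23

47 is prime, so ord(42) divides φ(47) = 46.
Divisors of 46: 1, 2, 23, 46.
Repeated squaring: 42^1 ≡ 42, 42^2 ≡ 25, 42^4 ≡ 14, 42^8 ≡ 8, 42^16 ≡ 17, 42^32 ≡ 7 (mod 47).
Test 42^d mod 47 for each divisor d in increasing order:
42^1 ≡ 42
42^2 ≡ 25
42^23 = 42^16·42^4·42^2·42^1 ≡ 1  ← first divisor giving 1
The order is 23.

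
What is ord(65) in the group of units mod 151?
50

151 is prime, so ord(65) divides φ(151) = 150.
Divisors of 150: 1, 2, 3, 5, 6, 10, 15, 25, 30, 50, 75, 150.
Repeated squaring: 65^1 ≡ 65, 65^2 ≡ 148, 65^4 ≡ 9, 65^8 ≡ 81, 65^16 ≡ 68, 65^32 ≡ 94, 65^64 ≡ 78, 65^128 ≡ 44 (mod 151).
Test 65^d mod 151 for each divisor d in increasing order:
65^1 ≡ 65
65^2 ≡ 148
65^3 = 65^2·65^1 ≡ 107
65^5 = 65^4·65^1 ≡ 132
65^6 = 65^4·65^2 ≡ 124
65^10 = 65^8·65^2 ≡ 59
65^15 = 65^8·65^4·65^2·65^1 ≡ 87
65^25 = 65^16·65^8·65^1 ≡ 150
65^30 = 65^16·65^8·65^4·65^2 ≡ 19
65^50 = 65^32·65^16·65^2 ≡ 1  ← first divisor giving 1
The order is 50.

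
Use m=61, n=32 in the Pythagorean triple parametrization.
(2697, 3904, 4745)

Euclid's formula: a = m² - n², b = 2mn, c = m² + n²
m = 61, n = 32
a = 61² - 32² = 3721 - 1024 = 2697
b = 2 × 61 × 32 = 3904
c = 61² + 32² = 3721 + 1024 = 4745
Verification: 2697² + 3904² = 7273809 + 15241216 = 22515025 = 4745² ✓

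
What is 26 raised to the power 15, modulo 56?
48

Repeated squaring. Binary of 15 = 1111.
26^1 ≡ 26 (mod 56); 26^2 ≡ 4 (mod 56); 26^4 ≡ 16 (mod 56); 26^8 ≡ 32 (mod 56)
26^15 = 26^1 × 26^2 × 26^4 × 26^8 ≡ 48 (mod 56)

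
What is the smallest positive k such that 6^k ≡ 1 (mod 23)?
11

23 is prime, so ord(6) divides φ(23) = 22.
Divisors of 22: 1, 2, 11, 22.
Repeated squaring: 6^1 ≡ 6, 6^2 ≡ 13, 6^4 ≡ 8, 6^8 ≡ 18, 6^16 ≡ 2 (mod 23).
Test 6^d mod 23 for each divisor d in increasing order:
6^1 ≡ 6
6^2 ≡ 13
6^11 = 6^8·6^2·6^1 ≡ 1  ← first divisor giving 1
The order is 11.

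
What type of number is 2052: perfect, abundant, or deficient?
abundant

Proper divisors of 2052: sum = 1 + 2 + 3 + 4 + 6 + 9 + 12 + 18 + ... + 342 + 513 + 684 + 1026 (23 divisors) = 3548
Since 3548 > 2052, 2052 is abundant.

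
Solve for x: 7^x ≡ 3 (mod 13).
8

Baby-step giant-step with step n = ⌈√13⌉ = 4.
Baby steps 7^j mod 13 (j:value) for j=0..3: 0:1, 1:7, 2:10, 3:5.
Giant-step multiplier: 7^(-4) ≡ 7^(12-4) = 7^8 ≡ 3 (mod 13).
Giant steps γ_i = 3·3^i mod 13: γ_0=3, γ_1=9, γ_2=1 (in table at j=0).
x = i·n + j = 2·4 + 0 = 8.
Check: 7^8 ≡ 3 (mod 13).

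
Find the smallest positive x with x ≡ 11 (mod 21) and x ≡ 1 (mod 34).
137

Using Chinese Remainder Theorem:
M = 21 × 34 = 714
M1 = 34, M2 = 21
y1 = 34^(-1) mod 21 = 13
y2 = 21^(-1) mod 34 = 13
x = (11×34×13 + 1×21×13) mod 714 = 137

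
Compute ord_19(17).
9

19 is prime, so ord(17) divides φ(19) = 18.
Divisors of 18: 1, 2, 3, 6, 9, 18.
Repeated squaring: 17^1 ≡ 17, 17^2 ≡ 4, 17^4 ≡ 16, 17^8 ≡ 9, 17^16 ≡ 5 (mod 19).
Test 17^d mod 19 for each divisor d in increasing order:
17^1 ≡ 17
17^2 ≡ 4
17^3 = 17^2·17^1 ≡ 11
17^6 = 17^4·17^2 ≡ 7
17^9 = 17^8·17^1 ≡ 1  ← first divisor giving 1
The order is 9.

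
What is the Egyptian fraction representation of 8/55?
1/7 + 1/385

Greedy algorithm:
8/55: ceiling(55/8) = 7, use 1/7
1/385: ceiling(385/1) = 385, use 1/385
Result: 8/55 = 1/7 + 1/385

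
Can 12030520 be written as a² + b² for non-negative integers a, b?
Not possible

Factorization: 12030520 = 2^3 × 5 × 67^3
By Fermat: n is sum of two squares iff every prime p ≡ 3 (mod 4) appears to even power.
Prime(s) ≡ 3 (mod 4) with odd exponent: [(67, 3)]
Therefore 12030520 cannot be expressed as a² + b².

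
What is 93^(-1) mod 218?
143

gcd(93, 218) = 1, so the inverse exists.
Extended Euclidean algorithm on (218, 93):
218 = 2 × 93 + 32  ⟹  32 = (1)·218 + (-2)·93
93 = 2 × 32 + 29  ⟹  29 = (-2)·218 + (5)·93
32 = 1 × 29 + 3  ⟹  3 = (3)·218 + (-7)·93
29 = 9 × 3 + 2  ⟹  2 = (-29)·218 + (68)·93
3 = 1 × 2 + 1  ⟹  1 = (32)·218 + (-75)·93
So (-75)·93 ≡ 1 (mod 218), i.e. 93^(-1) ≡ -75 ≡ 143 (mod 218).
Check: 93 × 143 = 13299 ≡ 1 (mod 218)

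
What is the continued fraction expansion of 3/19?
[0; 6, 3]

Euclidean algorithm steps:
3 = 0 × 19 + 3
19 = 6 × 3 + 1
3 = 3 × 1 + 0
Continued fraction: [0; 6, 3]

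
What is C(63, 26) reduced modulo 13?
6

Using Lucas' theorem:
Write n=63 and k=26 in base 13:
n in base 13: [4, 11]
k in base 13: [2, 0]
C(63,26) mod 13 = ∏ C(n_i, k_i) mod 13
Digit binomials (mod 13): C(4,2) = 6; C(11,0) = 1
Product: 6 × 1 = 6 ≡ 6 (mod 13)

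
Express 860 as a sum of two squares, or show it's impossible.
Not possible

Factorization: 860 = 2^2 × 5 × 43
By Fermat: n is sum of two squares iff every prime p ≡ 3 (mod 4) appears to even power.
Prime(s) ≡ 3 (mod 4) with odd exponent: [(43, 1)]
Therefore 860 cannot be expressed as a² + b².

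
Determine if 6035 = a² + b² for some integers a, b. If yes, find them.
Not possible

Factorization: 6035 = 5 × 17 × 71
By Fermat: n is sum of two squares iff every prime p ≡ 3 (mod 4) appears to even power.
Prime(s) ≡ 3 (mod 4) with odd exponent: [(71, 1)]
Therefore 6035 cannot be expressed as a² + b².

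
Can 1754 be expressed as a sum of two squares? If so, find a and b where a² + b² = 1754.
23² + 35² (a=23, b=35)

Factorization: 1754 = 2 × 877
By Fermat: n is sum of two squares iff every prime p ≡ 3 (mod 4) appears to even power.
All primes ≡ 3 (mod 4) appear to even power.
Search a = 0, 1, 2, … for 1754 - a² a perfect square: first hit at a = 23: 1754 - 529 = 1225 = 35².
1754 = 23² + 35² = 529 + 1225 ✓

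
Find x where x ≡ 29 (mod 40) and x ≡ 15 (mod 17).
389

Using Chinese Remainder Theorem:
M = 40 × 17 = 680
M1 = 17, M2 = 40
y1 = 17^(-1) mod 40 = 33
y2 = 40^(-1) mod 17 = 3
x = (29×17×33 + 15×40×3) mod 680 = 389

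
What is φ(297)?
180

297 = 3^3 × 11
φ(n) = n × ∏(1 - 1/p) for each prime p dividing n
φ(297) = 297 × (1 - 1/3) × (1 - 1/11) = 180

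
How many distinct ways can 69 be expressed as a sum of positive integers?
3554345

p(n) counts ways to write n as a sum of positive integers (order ignored).
Euler's pentagonal recurrence: p(k) = p(k-1) + p(k-2) - p(k-5) - p(k-7) + p(k-12) + p(k-15) - ... (offsets j(3j∓1)/2, signs ++--, p(0)=1, p(<0)=0).
DP table for k = 0..68: p(0)=1, p(1)=1, p(2)=2, p(3)=3, p(4)=5, p(5)=7, p(6)=11, p(7)=15, p(8)=22, p(9)=30, p(10)=42, p(11)=56, p(12)=77, p(13)=101, p(14)=135, p(15)=176, p(16)=231, p(17)=297, p(18)=385, p(19)=490, p(20)=627, p(21)=792, p(22)=1002, p(23)=1255, p(24)=1575, p(25)=1958, p(26)=2436, p(27)=3010, p(28)=3718, p(29)=4565, p(30)=5604, p(31)=6842, p(32)=8349, p(33)=10143, p(34)=12310, p(35)=14883, p(36)=17977, p(37)=21637, p(38)=26015, p(39)=31185, p(40)=37338, p(41)=44583, p(42)=53174, p(43)=63261, p(44)=75175, p(45)=89134, p(46)=105558, p(47)=124754, p(48)=147273, p(49)=173525, p(50)=204226, p(51)=239943, p(52)=281589, p(53)=329931, p(54)=386155, p(55)=451276, p(56)=526823, p(57)=614154, p(58)=715220, p(59)=831820, p(60)=966467, p(61)=1121505, p(62)=1300156, p(63)=1505499, p(64)=1741630, p(65)=2012558, p(66)=2323520, p(67)=2679689, p(68)=3087735.
Final step: p(69) = p(68) + p(67) - p(64) - p(62) + p(57) + p(54) - p(47) - p(43) + p(34) + p(29) - p(18) - p(12)
= 3087735 + 2679689 - 1741630 - 1300156 + 614154 + 386155 - 124754 - 63261 + 12310 + 4565 - 385 - 77
= 3554345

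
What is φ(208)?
96

208 = 2^4 × 13
φ(n) = n × ∏(1 - 1/p) for each prime p dividing n
φ(208) = 208 × (1 - 1/2) × (1 - 1/13) = 96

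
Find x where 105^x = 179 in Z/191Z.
77

Baby-step giant-step with step n = ⌈√191⌉ = 14.
Baby steps 105^j mod 191 (j:value) for j=0..13: 0:1, 1:105, 2:138, 3:165, 4:135, 5:41, 6:103, 7:119, 8:80, 9:187, 10:153, 11:21, 12:104, 13:33.
Giant-step multiplier: 105^(-14) ≡ 105^(190-14) = 105^176 ≡ 92 (mod 191).
Giant steps γ_i = 179·92^i mod 191: γ_0=179, γ_1=42, γ_2=44, γ_3=37, γ_4=157, γ_5=119 (in table at j=7).
x = i·n + j = 5·14 + 7 = 77.
Check: 105^77 ≡ 179 (mod 191).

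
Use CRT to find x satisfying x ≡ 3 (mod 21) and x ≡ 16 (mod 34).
696

Using Chinese Remainder Theorem:
M = 21 × 34 = 714
M1 = 34, M2 = 21
y1 = 34^(-1) mod 21 = 13
y2 = 21^(-1) mod 34 = 13
x = (3×34×13 + 16×21×13) mod 714 = 696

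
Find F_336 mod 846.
0

Matrix identity: Q^n = [[F_(n+1), F_n], [F_n, F_(n-1)]] with Q = [[1,1],[1,0]].
n = 336 = 101010000₂. Square-and-multiply, entries mod 846:
Q^1 = [[1,1],[1,0]]
Q^2 = (Q^1)² = [[2,1],[1,1]]
Q^5 = (Q^2)²·Q = [[8,5],[5,3]]
Q^10 = (Q^5)² = [[89,55],[55,34]]
Q^21 = (Q^10)²·Q = [[791,794],[794,843]]
Q^42 = (Q^21)² = [[653,478],[478,175]]
Q^84 = (Q^42)² = [[89,702],[702,233]]
Q^168 = (Q^84)² = [[739,162],[162,577]]
Q^336 = (Q^168)² = [[469,0],[0,469]]
F_336 mod 846 = Q^336[0][1] = 0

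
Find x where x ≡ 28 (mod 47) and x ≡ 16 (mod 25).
216

Using Chinese Remainder Theorem:
M = 47 × 25 = 1175
M1 = 25, M2 = 47
y1 = 25^(-1) mod 47 = 32
y2 = 47^(-1) mod 25 = 8
x = (28×25×32 + 16×47×8) mod 1175 = 216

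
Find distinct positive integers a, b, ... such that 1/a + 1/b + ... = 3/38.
1/13 + 1/494

Greedy algorithm:
3/38: ceiling(38/3) = 13, use 1/13
1/494: ceiling(494/1) = 494, use 1/494
Result: 3/38 = 1/13 + 1/494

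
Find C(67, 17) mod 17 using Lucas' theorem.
3

Using Lucas' theorem:
Write n=67 and k=17 in base 17:
n in base 17: [3, 16]
k in base 17: [1, 0]
C(67,17) mod 17 = ∏ C(n_i, k_i) mod 17
Digit binomials (mod 17): C(3,1) = 3; C(16,0) = 1
Product: 3 × 1 = 3 ≡ 3 (mod 17)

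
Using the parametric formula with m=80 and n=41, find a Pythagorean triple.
(4719, 6560, 8081)

Euclid's formula: a = m² - n², b = 2mn, c = m² + n²
m = 80, n = 41
a = 80² - 41² = 6400 - 1681 = 4719
b = 2 × 80 × 41 = 6560
c = 80² + 41² = 6400 + 1681 = 8081
Verification: 4719² + 6560² = 22268961 + 43033600 = 65302561 = 8081² ✓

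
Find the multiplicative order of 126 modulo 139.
138

139 is prime, so ord(126) divides φ(139) = 138.
Divisors of 138: 1, 2, 3, 6, 23, 46, 69, 138.
Repeated squaring: 126^1 ≡ 126, 126^2 ≡ 30, 126^4 ≡ 66, 126^8 ≡ 47, 126^16 ≡ 124, 126^32 ≡ 86, 126^64 ≡ 29, 126^128 ≡ 7 (mod 139).
Test 126^d mod 139 for each divisor d in increasing order:
126^1 ≡ 126
126^2 ≡ 30
126^3 = 126^2·126^1 ≡ 27
126^6 = 126^4·126^2 ≡ 34
126^23 = 126^16·126^4·126^2·126^1 ≡ 97
126^46 = 126^32·126^8·126^4·126^2 ≡ 96
126^69 = 126^64·126^4·126^1 ≡ 138
126^138 = 126^128·126^8·126^2 ≡ 1  ← first divisor giving 1
The order is 138.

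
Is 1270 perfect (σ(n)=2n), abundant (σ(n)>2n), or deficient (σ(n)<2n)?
deficient

Proper divisors of 1270: sum = 1 + 2 + 5 + 10 + 127 + 254 + 635 = 1034
Since 1034 < 1270, 1270 is deficient.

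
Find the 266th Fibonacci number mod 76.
73

Matrix identity: Q^n = [[F_(n+1), F_n], [F_n, F_(n-1)]] with Q = [[1,1],[1,0]].
n = 266 = 100001010₂. Square-and-multiply, entries mod 76:
Q^1 = [[1,1],[1,0]]
Q^2 = (Q^1)² = [[2,1],[1,1]]
Q^4 = (Q^2)² = [[5,3],[3,2]]
Q^8 = (Q^4)² = [[34,21],[21,13]]
Q^16 = (Q^8)² = [[1,75],[75,2]]
Q^33 = (Q^16)²·Q = [[75,2],[2,73]]
Q^66 = (Q^33)² = [[5,68],[68,13]]
Q^133 = (Q^66)²·Q = [[21,13],[13,8]]
Q^266 = (Q^133)² = [[2,73],[73,5]]
F_266 mod 76 = Q^266[0][1] = 73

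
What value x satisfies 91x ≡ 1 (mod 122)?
59

gcd(91, 122) = 1, so the inverse exists.
Extended Euclidean algorithm on (122, 91):
122 = 1 × 91 + 31  ⟹  31 = (1)·122 + (-1)·91
91 = 2 × 31 + 29  ⟹  29 = (-2)·122 + (3)·91
31 = 1 × 29 + 2  ⟹  2 = (3)·122 + (-4)·91
29 = 14 × 2 + 1  ⟹  1 = (-44)·122 + (59)·91
So (59)·91 ≡ 1 (mod 122), i.e. 91^(-1) ≡ 59 (mod 122).
Check: 91 × 59 = 5369 ≡ 1 (mod 122)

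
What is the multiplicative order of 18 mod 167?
83

167 is prime, so ord(18) divides φ(167) = 166.
Divisors of 166: 1, 2, 83, 166.
Repeated squaring: 18^1 ≡ 18, 18^2 ≡ 157, 18^4 ≡ 100, 18^8 ≡ 147, 18^16 ≡ 66, 18^32 ≡ 14, 18^64 ≡ 29, 18^128 ≡ 6 (mod 167).
Test 18^d mod 167 for each divisor d in increasing order:
18^1 ≡ 18
18^2 ≡ 157
18^83 = 18^64·18^16·18^2·18^1 ≡ 1  ← first divisor giving 1
The order is 83.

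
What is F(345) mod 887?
79

Matrix identity: Q^n = [[F_(n+1), F_n], [F_n, F_(n-1)]] with Q = [[1,1],[1,0]].
n = 345 = 101011001₂. Square-and-multiply, entries mod 887:
Q^1 = [[1,1],[1,0]]
Q^2 = (Q^1)² = [[2,1],[1,1]]
Q^5 = (Q^2)²·Q = [[8,5],[5,3]]
Q^10 = (Q^5)² = [[89,55],[55,34]]
Q^21 = (Q^10)²·Q = [[858,302],[302,556]]
Q^43 = (Q^21)²·Q = [[178,684],[684,381]]
Q^86 = (Q^43)² = [[159,59],[59,100]]
Q^172 = (Q^86)² = [[378,202],[202,176]]
Q^345 = (Q^172)²·Q = [[225,79],[79,146]]
F_345 mod 887 = Q^345[0][1] = 79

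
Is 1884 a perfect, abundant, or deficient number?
abundant

Proper divisors of 1884: sum = 1 + 2 + 3 + 4 + 6 + 12 + 157 + 314 + 471 + 628 + 942 = 2540
Since 2540 > 1884, 1884 is abundant.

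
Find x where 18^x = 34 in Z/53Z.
33

Baby-step giant-step with step n = ⌈√53⌉ = 8.
Baby steps 18^j mod 53 (j:value) for j=0..7: 0:1, 1:18, 2:6, 3:2, 4:36, 5:12, 6:4, 7:19.
Giant-step multiplier: 18^(-8) ≡ 18^(52-8) = 18^44 ≡ 42 (mod 53).
Giant steps γ_i = 34·42^i mod 53: γ_0=34, γ_1=50, γ_2=33, γ_3=8, γ_4=18 (in table at j=1).
x = i·n + j = 4·8 + 1 = 33.
Check: 18^33 ≡ 34 (mod 53).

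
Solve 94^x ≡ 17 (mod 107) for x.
21

Baby-step giant-step with step n = ⌈√107⌉ = 11.
Baby steps 94^j mod 107 (j:value) for j=0..10: 0:1, 1:94, 2:62, 3:50, 4:99, 5:104, 6:39, 7:28, 8:64, 9:24, 10:9.
Giant-step multiplier: 94^(-11) ≡ 94^(106-11) = 94^95 ≡ 32 (mod 107).
Giant steps γ_i = 17·32^i mod 107: γ_0=17, γ_1=9 (in table at j=10).
x = i·n + j = 1·11 + 10 = 21.
Check: 94^21 ≡ 17 (mod 107).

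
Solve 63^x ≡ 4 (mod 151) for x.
110

Baby-step giant-step with step n = ⌈√151⌉ = 13.
Baby steps 63^j mod 151 (j:value) for j=0..12: 0:1, 1:63, 2:43, 3:142, 4:37, 5:66, 6:81, 7:120, 8:10, 9:26, 10:128, 11:61, 12:68.
Giant-step multiplier: 63^(-13) ≡ 63^(150-13) = 63^137 ≡ 89 (mod 151).
Giant steps γ_i = 4·89^i mod 151: γ_0=4, γ_1=54, γ_2=125, γ_3=102, γ_4=18, γ_5=92, γ_6=34, γ_7=6, γ_8=81 (in table at j=6).
x = i·n + j = 8·13 + 6 = 110.
Check: 63^110 ≡ 4 (mod 151).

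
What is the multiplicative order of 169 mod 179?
89

179 is prime, so ord(169) divides φ(179) = 178.
Divisors of 178: 1, 2, 89, 178.
Repeated squaring: 169^1 ≡ 169, 169^2 ≡ 100, 169^4 ≡ 155, 169^8 ≡ 39, 169^16 ≡ 89, 169^32 ≡ 45, 169^64 ≡ 56, 169^128 ≡ 93 (mod 179).
Test 169^d mod 179 for each divisor d in increasing order:
169^1 ≡ 169
169^2 ≡ 100
169^89 = 169^64·169^16·169^8·169^1 ≡ 1  ← first divisor giving 1
The order is 89.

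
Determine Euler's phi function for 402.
132

402 = 2 × 3 × 67
φ(n) = n × ∏(1 - 1/p) for each prime p dividing n
φ(402) = 402 × (1 - 1/2) × (1 - 1/3) × (1 - 1/67) = 132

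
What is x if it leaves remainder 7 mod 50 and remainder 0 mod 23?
207

Using Chinese Remainder Theorem:
M = 50 × 23 = 1150
M1 = 23, M2 = 50
y1 = 23^(-1) mod 50 = 37
y2 = 50^(-1) mod 23 = 6
x = (7×23×37 + 0×50×6) mod 1150 = 207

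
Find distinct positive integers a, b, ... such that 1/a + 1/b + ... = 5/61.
1/13 + 1/199 + 1/52603 + 1/4150560811 + 1/34454310087467394631

Greedy algorithm:
5/61: ceiling(61/5) = 13, use 1/13
4/793: ceiling(793/4) = 199, use 1/199
3/157807: ceiling(157807/3) = 52603, use 1/52603
2/8301121621: ceiling(8301121621/2) = 4150560811, use 1/4150560811
1/34454310087467394631: ceiling(34454310087467394631/1) = 34454310087467394631, use 1/34454310087467394631
Result: 5/61 = 1/13 + 1/199 + 1/52603 + 1/4150560811 + 1/34454310087467394631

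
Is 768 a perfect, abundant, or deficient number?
abundant

Proper divisors of 768: sum = 1 + 2 + 3 + 4 + 6 + 8 + 12 + 16 + ... + 128 + 192 + 256 + 384 (17 divisors) = 1276
Since 1276 > 768, 768 is abundant.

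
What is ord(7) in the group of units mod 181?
12

181 is prime, so ord(7) divides φ(181) = 180.
Divisors of 180: 1, 2, 3, 4, 5, 6, 9, 10, 12, 15, 18, 20, 30, 36, 45, 60, 90, 180.
Repeated squaring: 7^1 ≡ 7, 7^2 ≡ 49, 7^4 ≡ 48, 7^8 ≡ 132, 7^16 ≡ 48, 7^32 ≡ 132, 7^64 ≡ 48, 7^128 ≡ 132 (mod 181).
Test 7^d mod 181 for each divisor d in increasing order:
7^1 ≡ 7
7^2 ≡ 49
7^3 = 7^2·7^1 ≡ 162
7^4 ≡ 48
7^5 = 7^4·7^1 ≡ 155
7^6 = 7^4·7^2 ≡ 180
7^9 = 7^8·7^1 ≡ 19
7^10 = 7^8·7^2 ≡ 133
7^12 = 7^8·7^4 ≡ 1  ← first divisor giving 1
The order is 12.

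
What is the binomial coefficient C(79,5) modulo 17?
3

Using Lucas' theorem:
Write n=79 and k=5 in base 17:
n in base 17: [4, 11]
k in base 17: [0, 5]
C(79,5) mod 17 = ∏ C(n_i, k_i) mod 17
Digit binomials (mod 17): C(4,0) = 1; C(11,5) = 462 ≡ 3
Product: 1 × 3 = 3 ≡ 3 (mod 17)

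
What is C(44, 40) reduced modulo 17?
6

Using Lucas' theorem:
Write n=44 and k=40 in base 17:
n in base 17: [2, 10]
k in base 17: [2, 6]
C(44,40) mod 17 = ∏ C(n_i, k_i) mod 17
Digit binomials (mod 17): C(2,2) = 1; C(10,6) = 210 ≡ 6
Product: 1 × 6 = 6 ≡ 6 (mod 17)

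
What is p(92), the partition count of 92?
72533807

p(n) counts ways to write n as a sum of positive integers (order ignored).
Euler's pentagonal recurrence: p(k) = p(k-1) + p(k-2) - p(k-5) - p(k-7) + p(k-12) + p(k-15) - ... (offsets j(3j∓1)/2, signs ++--, p(0)=1, p(<0)=0).
DP table for k = 0..91: p(0)=1, p(1)=1, p(2)=2, p(3)=3, p(4)=5, p(5)=7, p(6)=11, p(7)=15, p(8)=22, p(9)=30, p(10)=42, p(11)=56, p(12)=77, p(13)=101, p(14)=135, p(15)=176, p(16)=231, p(17)=297, p(18)=385, p(19)=490, p(20)=627, p(21)=792, p(22)=1002, p(23)=1255, p(24)=1575, p(25)=1958, p(26)=2436, p(27)=3010, p(28)=3718, p(29)=4565, p(30)=5604, p(31)=6842, p(32)=8349, p(33)=10143, p(34)=12310, p(35)=14883, p(36)=17977, p(37)=21637, p(38)=26015, p(39)=31185, p(40)=37338, p(41)=44583, p(42)=53174, p(43)=63261, p(44)=75175, p(45)=89134, p(46)=105558, p(47)=124754, p(48)=147273, p(49)=173525, p(50)=204226, p(51)=239943, p(52)=281589, p(53)=329931, p(54)=386155, p(55)=451276, p(56)=526823, p(57)=614154, p(58)=715220, p(59)=831820, p(60)=966467, p(61)=1121505, p(62)=1300156, p(63)=1505499, p(64)=1741630, p(65)=2012558, p(66)=2323520, p(67)=2679689, p(68)=3087735, p(69)=3554345, p(70)=4087968, p(71)=4697205, p(72)=5392783, p(73)=6185689, p(74)=7089500, p(75)=8118264, p(76)=9289091, p(77)=10619863, p(78)=12132164, p(79)=13848650, p(80)=15796476, p(81)=18004327, p(82)=20506255, p(83)=23338469, p(84)=26543660, p(85)=30167357, p(86)=34262962, p(87)=38887673, p(88)=44108109, p(89)=49995925, p(90)=56634173, p(91)=64112359.
Final step: p(92) = p(91) + p(90) - p(87) - p(85) + p(80) + p(77) - p(70) - p(66) + p(57) + p(52) - p(41) - p(35) + p(22) + p(15) - p(0)
= 64112359 + 56634173 - 38887673 - 30167357 + 15796476 + 10619863 - 4087968 - 2323520 + 614154 + 281589 - 44583 - 14883 + 1002 + 176 - 1
= 72533807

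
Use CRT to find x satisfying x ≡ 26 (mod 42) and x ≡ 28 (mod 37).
1286

Using Chinese Remainder Theorem:
M = 42 × 37 = 1554
M1 = 37, M2 = 42
y1 = 37^(-1) mod 42 = 25
y2 = 42^(-1) mod 37 = 15
x = (26×37×25 + 28×42×15) mod 1554 = 1286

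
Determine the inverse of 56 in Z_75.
71

gcd(56, 75) = 1, so the inverse exists.
Extended Euclidean algorithm on (75, 56):
75 = 1 × 56 + 19  ⟹  19 = (1)·75 + (-1)·56
56 = 2 × 19 + 18  ⟹  18 = (-2)·75 + (3)·56
19 = 1 × 18 + 1  ⟹  1 = (3)·75 + (-4)·56
So (-4)·56 ≡ 1 (mod 75), i.e. 56^(-1) ≡ -4 ≡ 71 (mod 75).
Check: 56 × 71 = 3976 ≡ 1 (mod 75)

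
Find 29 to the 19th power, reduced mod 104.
29

Repeated squaring. Binary of 19 = 10011.
29^1 ≡ 29 (mod 104); 29^2 ≡ 9 (mod 104); 29^4 ≡ 81 (mod 104); 29^8 ≡ 9 (mod 104); 29^16 ≡ 81 (mod 104)
29^19 = 29^1 × 29^2 × 29^16 ≡ 29 (mod 104)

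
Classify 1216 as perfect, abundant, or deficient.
abundant

Proper divisors of 1216: sum = 1 + 2 + 4 + 8 + 16 + 19 + 32 + 38 + 64 + 76 + 152 + 304 + 608 = 1324
Since 1324 > 1216, 1216 is abundant.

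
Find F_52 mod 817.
151

Matrix identity: Q^n = [[F_(n+1), F_n], [F_n, F_(n-1)]] with Q = [[1,1],[1,0]].
n = 52 = 110100₂. Square-and-multiply, entries mod 817:
Q^1 = [[1,1],[1,0]]
Q^3 = (Q^1)²·Q = [[3,2],[2,1]]
Q^6 = (Q^3)² = [[13,8],[8,5]]
Q^13 = (Q^6)²·Q = [[377,233],[233,144]]
Q^26 = (Q^13)² = [[338,477],[477,678]]
Q^52 = (Q^26)² = [[267,151],[151,116]]
F_52 mod 817 = Q^52[0][1] = 151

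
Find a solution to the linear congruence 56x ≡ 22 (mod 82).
x ≡ 37 (mod 41)

gcd(56, 82) = 2, which divides 22, so solutions exist.
Divide through by 2: 28x ≡ 11 (mod 41).
Find 28^(-1) mod 41 by the extended Euclidean algorithm:
41 = 1 × 28 + 13  ⟹  13 = (1)·41 + (-1)·28
28 = 2 × 13 + 2  ⟹  2 = (-2)·41 + (3)·28
13 = 6 × 2 + 1  ⟹  1 = (13)·41 + (-19)·28
So (-19)·28 ≡ 1 (mod 41), i.e. 28^(-1) ≡ -19 ≡ 22 (mod 41).
x ≡ 22 × 11 = 242 ≡ 37 (mod 41).
Check: 56 × 37 = 2072 ≡ 22 (mod 82).
x ≡ 37 (mod 41), giving 2 solutions mod 82.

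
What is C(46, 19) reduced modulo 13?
8

Using Lucas' theorem:
Write n=46 and k=19 in base 13:
n in base 13: [3, 7]
k in base 13: [1, 6]
C(46,19) mod 13 = ∏ C(n_i, k_i) mod 13
Digit binomials (mod 13): C(3,1) = 3; C(7,6) = 7
Product: 3 × 7 = 21 ≡ 8 (mod 13)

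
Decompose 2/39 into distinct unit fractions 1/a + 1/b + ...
1/20 + 1/780

Greedy algorithm:
2/39: ceiling(39/2) = 20, use 1/20
1/780: ceiling(780/1) = 780, use 1/780
Result: 2/39 = 1/20 + 1/780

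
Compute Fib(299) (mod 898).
111

Matrix identity: Q^n = [[F_(n+1), F_n], [F_n, F_(n-1)]] with Q = [[1,1],[1,0]].
n = 299 = 100101011₂. Square-and-multiply, entries mod 898:
Q^1 = [[1,1],[1,0]]
Q^2 = (Q^1)² = [[2,1],[1,1]]
Q^4 = (Q^2)² = [[5,3],[3,2]]
Q^9 = (Q^4)²·Q = [[55,34],[34,21]]
Q^18 = (Q^9)² = [[589,788],[788,699]]
Q^37 = (Q^18)²·Q = [[25,719],[719,204]]
Q^74 = (Q^37)² = [[338,317],[317,21]]
Q^149 = (Q^74)²·Q = [[766,111],[111,655]]
Q^299 = (Q^149)²·Q = [[692,111],[111,581]]
F_299 mod 898 = Q^299[0][1] = 111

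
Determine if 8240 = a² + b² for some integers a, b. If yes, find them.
Not possible

Factorization: 8240 = 2^4 × 5 × 103
By Fermat: n is sum of two squares iff every prime p ≡ 3 (mod 4) appears to even power.
Prime(s) ≡ 3 (mod 4) with odd exponent: [(103, 1)]
Therefore 8240 cannot be expressed as a² + b².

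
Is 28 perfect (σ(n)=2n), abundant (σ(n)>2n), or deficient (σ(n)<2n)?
perfect

Proper divisors of 28: sum = 1 + 2 + 4 + 7 + 14 = 28
Since 28 = 28, 28 is perfect.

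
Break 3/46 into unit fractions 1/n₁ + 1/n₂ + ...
1/16 + 1/368

Greedy algorithm:
3/46: ceiling(46/3) = 16, use 1/16
1/368: ceiling(368/1) = 368, use 1/368
Result: 3/46 = 1/16 + 1/368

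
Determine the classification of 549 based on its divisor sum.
deficient

Proper divisors of 549: sum = 1 + 3 + 9 + 61 + 183 = 257
Since 257 < 549, 549 is deficient.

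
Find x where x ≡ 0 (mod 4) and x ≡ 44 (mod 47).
44

Using Chinese Remainder Theorem:
M = 4 × 47 = 188
M1 = 47, M2 = 4
y1 = 47^(-1) mod 4 = 3
y2 = 4^(-1) mod 47 = 12
x = (0×47×3 + 44×4×12) mod 188 = 44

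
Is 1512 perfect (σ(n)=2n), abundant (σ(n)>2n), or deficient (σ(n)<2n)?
abundant

Proper divisors of 1512: sum = 1 + 2 + 3 + 4 + 6 + 7 + 8 + 9 + ... + 252 + 378 + 504 + 756 (31 divisors) = 3288
Since 3288 > 1512, 1512 is abundant.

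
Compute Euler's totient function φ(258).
84

258 = 2 × 3 × 43
φ(n) = n × ∏(1 - 1/p) for each prime p dividing n
φ(258) = 258 × (1 - 1/2) × (1 - 1/3) × (1 - 1/43) = 84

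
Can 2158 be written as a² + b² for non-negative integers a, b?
Not possible

Factorization: 2158 = 2 × 13 × 83
By Fermat: n is sum of two squares iff every prime p ≡ 3 (mod 4) appears to even power.
Prime(s) ≡ 3 (mod 4) with odd exponent: [(83, 1)]
Therefore 2158 cannot be expressed as a² + b².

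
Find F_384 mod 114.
84

Matrix identity: Q^n = [[F_(n+1), F_n], [F_n, F_(n-1)]] with Q = [[1,1],[1,0]].
n = 384 = 110000000₂. Square-and-multiply, entries mod 114:
Q^1 = [[1,1],[1,0]]
Q^3 = (Q^1)²·Q = [[3,2],[2,1]]
Q^6 = (Q^3)² = [[13,8],[8,5]]
Q^12 = (Q^6)² = [[5,30],[30,89]]
Q^24 = (Q^12)² = [[13,84],[84,43]]
Q^48 = (Q^24)² = [[43,30],[30,13]]
Q^96 = (Q^48)² = [[13,84],[84,43]]
Q^192 = (Q^96)² = [[43,30],[30,13]]
Q^384 = (Q^192)² = [[13,84],[84,43]]
F_384 mod 114 = Q^384[0][1] = 84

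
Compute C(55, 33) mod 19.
11

Using Lucas' theorem:
Write n=55 and k=33 in base 19:
n in base 19: [2, 17]
k in base 19: [1, 14]
C(55,33) mod 19 = ∏ C(n_i, k_i) mod 19
Digit binomials (mod 19): C(2,1) = 2; C(17,14) = 680 ≡ 15
Product: 2 × 15 = 30 ≡ 11 (mod 19)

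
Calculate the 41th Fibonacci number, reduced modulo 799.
175

Matrix identity: Q^n = [[F_(n+1), F_n], [F_n, F_(n-1)]] with Q = [[1,1],[1,0]].
n = 41 = 101001₂. Square-and-multiply, entries mod 799:
Q^1 = [[1,1],[1,0]]
Q^2 = (Q^1)² = [[2,1],[1,1]]
Q^5 = (Q^2)²·Q = [[8,5],[5,3]]
Q^10 = (Q^5)² = [[89,55],[55,34]]
Q^20 = (Q^10)² = [[559,373],[373,186]]
Q^41 = (Q^20)²·Q = [[8,175],[175,632]]
F_41 mod 799 = Q^41[0][1] = 175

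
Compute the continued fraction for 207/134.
[1; 1, 1, 5, 12]

Euclidean algorithm steps:
207 = 1 × 134 + 73
134 = 1 × 73 + 61
73 = 1 × 61 + 12
61 = 5 × 12 + 1
12 = 12 × 1 + 0
Continued fraction: [1; 1, 1, 5, 12]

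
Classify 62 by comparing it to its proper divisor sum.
deficient

Proper divisors of 62: sum = 1 + 2 + 31 = 34
Since 34 < 62, 62 is deficient.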